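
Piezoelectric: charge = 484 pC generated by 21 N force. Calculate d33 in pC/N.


d33 = 484 / 21 = 23.0 pC/N

23.0


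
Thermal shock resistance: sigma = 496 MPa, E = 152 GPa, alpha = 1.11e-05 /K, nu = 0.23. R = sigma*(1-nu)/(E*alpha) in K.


R = 496*(1-0.23)/(152*1000*1.11e-05) = 226 K

226


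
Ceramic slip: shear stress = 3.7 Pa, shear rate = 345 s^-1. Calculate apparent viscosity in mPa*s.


eta = tau/gamma * 1000 = 3.7/345 * 1000 = 10.7 mPa*s

10.7


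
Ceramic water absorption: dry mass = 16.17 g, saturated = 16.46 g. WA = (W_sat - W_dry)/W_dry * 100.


WA = (16.46 - 16.17) / 16.17 * 100 = 1.79%

1.79


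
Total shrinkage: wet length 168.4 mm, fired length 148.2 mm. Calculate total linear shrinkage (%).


TS = (168.4 - 148.2) / 168.4 * 100 = 12.0%

12.0


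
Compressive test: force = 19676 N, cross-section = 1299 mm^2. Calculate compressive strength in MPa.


CS = 19676 / 1299 = 15.1 MPa

15.1


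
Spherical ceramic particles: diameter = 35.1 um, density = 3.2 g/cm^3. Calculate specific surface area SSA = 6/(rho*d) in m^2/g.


SSA = 6 / (3.2 * 35.1) = 0.053 m^2/g

0.053


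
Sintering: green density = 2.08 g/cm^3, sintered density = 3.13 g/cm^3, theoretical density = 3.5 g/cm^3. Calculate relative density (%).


Relative = 3.13 / 3.5 * 100 = 89.4%

89.4


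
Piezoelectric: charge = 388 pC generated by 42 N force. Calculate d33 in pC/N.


d33 = 388 / 42 = 9.2 pC/N

9.2


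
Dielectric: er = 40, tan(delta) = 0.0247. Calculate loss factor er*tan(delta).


Loss = 40 * 0.0247 = 0.988

0.988


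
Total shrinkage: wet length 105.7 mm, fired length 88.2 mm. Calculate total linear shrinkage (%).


TS = (105.7 - 88.2) / 105.7 * 100 = 16.56%

16.56


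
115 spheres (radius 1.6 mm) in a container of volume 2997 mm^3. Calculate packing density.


V_sphere = 4/3*pi*1.6^3 = 17.1573 mm^3
Total V = 115*17.1573 = 1973.0895 mm^3
PD = 1973.0895 / 2997 = 0.658

0.658


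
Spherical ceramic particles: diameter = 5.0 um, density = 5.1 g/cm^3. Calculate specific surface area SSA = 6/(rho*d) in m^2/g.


SSA = 6 / (5.1 * 5.0) = 0.235 m^2/g

0.235


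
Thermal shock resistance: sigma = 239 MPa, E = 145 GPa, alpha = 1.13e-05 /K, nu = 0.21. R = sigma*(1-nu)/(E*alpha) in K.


R = 239*(1-0.21)/(145*1000*1.13e-05) = 115 K

115


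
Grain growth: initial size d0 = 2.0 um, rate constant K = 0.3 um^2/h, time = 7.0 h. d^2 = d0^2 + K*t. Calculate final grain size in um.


d^2 = 2.0^2 + 0.3*7.0 = 6.1
d = sqrt(6.1) = 2.47 um

2.47


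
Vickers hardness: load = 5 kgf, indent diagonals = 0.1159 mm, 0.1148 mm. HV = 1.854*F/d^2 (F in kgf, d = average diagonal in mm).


d_avg = (0.1159+0.1148)/2 = 0.11535 mm
HV = 1.854*5/0.11535^2 = 697

697


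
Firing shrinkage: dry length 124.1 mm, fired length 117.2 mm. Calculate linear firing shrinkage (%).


FS = (124.1 - 117.2) / 124.1 * 100 = 5.56%

5.56


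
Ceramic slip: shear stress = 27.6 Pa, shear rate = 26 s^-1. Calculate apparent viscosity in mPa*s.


eta = tau/gamma * 1000 = 27.6/26 * 1000 = 1061.5 mPa*s

1061.5


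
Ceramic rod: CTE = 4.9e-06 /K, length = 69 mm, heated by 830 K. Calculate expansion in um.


dL = 4.9e-06 * 69 * 830 * 1000 = 280.623 um

280.623


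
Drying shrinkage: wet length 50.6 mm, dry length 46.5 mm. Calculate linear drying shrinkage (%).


DS = (50.6 - 46.5) / 50.6 * 100 = 8.1%

8.1


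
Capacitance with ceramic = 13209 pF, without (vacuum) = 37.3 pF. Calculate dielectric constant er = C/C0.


er = 13209 / 37.3 = 354.13

354.13


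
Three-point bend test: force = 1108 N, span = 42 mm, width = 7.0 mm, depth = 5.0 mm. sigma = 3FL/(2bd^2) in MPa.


sigma = 3*1108*42/(2*7.0*5.0^2) = 398.9 MPa

398.9


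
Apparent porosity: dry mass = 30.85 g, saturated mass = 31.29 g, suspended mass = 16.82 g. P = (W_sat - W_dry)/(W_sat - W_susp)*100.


P = (31.29 - 30.85) / (31.29 - 16.82) * 100 = 0.44 / 14.47 * 100 = 3.0%

3.0


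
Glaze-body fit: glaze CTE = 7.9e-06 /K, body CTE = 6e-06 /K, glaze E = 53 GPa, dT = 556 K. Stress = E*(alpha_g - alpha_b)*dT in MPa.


Stress = 53*1000*(7.9e-06 - 6e-06)*556 = 56.0 MPa

56.0


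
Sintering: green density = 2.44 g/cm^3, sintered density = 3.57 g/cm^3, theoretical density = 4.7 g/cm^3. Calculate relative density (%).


Relative = 3.57 / 4.7 * 100 = 76.0%

76.0


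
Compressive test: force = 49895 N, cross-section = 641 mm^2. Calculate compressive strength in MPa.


CS = 49895 / 641 = 77.8 MPa

77.8


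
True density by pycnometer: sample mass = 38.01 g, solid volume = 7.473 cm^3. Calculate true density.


TD = 38.01 / 7.473 = 5.086 g/cm^3

5.086


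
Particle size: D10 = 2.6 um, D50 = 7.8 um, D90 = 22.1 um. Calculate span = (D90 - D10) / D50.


Span = (22.1 - 2.6) / 7.8 = 19.5 / 7.8 = 2.5

2.5


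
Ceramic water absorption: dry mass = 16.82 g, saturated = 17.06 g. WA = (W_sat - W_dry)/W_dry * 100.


WA = (17.06 - 16.82) / 16.82 * 100 = 1.43%

1.43


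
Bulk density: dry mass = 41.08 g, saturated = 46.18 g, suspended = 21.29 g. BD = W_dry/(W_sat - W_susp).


BD = 41.08 / (46.18 - 21.29) = 41.08 / 24.89 = 1.65 g/cm^3

1.65


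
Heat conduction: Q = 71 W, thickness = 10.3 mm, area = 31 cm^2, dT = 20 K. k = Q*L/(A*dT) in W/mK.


k = 71*10.3/1000/(31/10000*20) = 11.8 W/mK

11.8


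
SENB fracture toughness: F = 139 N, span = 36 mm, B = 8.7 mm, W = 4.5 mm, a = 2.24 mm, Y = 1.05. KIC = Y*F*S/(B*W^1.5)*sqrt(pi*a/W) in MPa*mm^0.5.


KIC = 1.05*139*36/(8.7*4.5^1.5)*sqrt(pi*2.24/4.5) = 79.12

79.12


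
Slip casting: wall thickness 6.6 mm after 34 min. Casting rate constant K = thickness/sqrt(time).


K = 6.6 / sqrt(34) = 6.6 / 5.831 = 1.132 mm/min^0.5

1.132


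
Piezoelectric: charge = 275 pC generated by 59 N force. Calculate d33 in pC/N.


d33 = 275 / 59 = 4.7 pC/N

4.7


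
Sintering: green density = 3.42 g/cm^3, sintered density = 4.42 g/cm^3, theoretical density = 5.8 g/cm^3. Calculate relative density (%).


Relative = 4.42 / 5.8 * 100 = 76.2%

76.2


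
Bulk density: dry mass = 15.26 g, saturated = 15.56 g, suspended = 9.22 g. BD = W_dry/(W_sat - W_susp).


BD = 15.26 / (15.56 - 9.22) = 15.26 / 6.34 = 2.407 g/cm^3

2.407


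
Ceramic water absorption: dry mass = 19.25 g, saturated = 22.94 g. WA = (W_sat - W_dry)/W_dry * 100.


WA = (22.94 - 19.25) / 19.25 * 100 = 19.17%

19.17


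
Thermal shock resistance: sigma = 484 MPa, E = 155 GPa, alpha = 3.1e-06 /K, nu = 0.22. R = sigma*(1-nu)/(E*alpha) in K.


R = 484*(1-0.22)/(155*1000*3.1e-06) = 786 K

786


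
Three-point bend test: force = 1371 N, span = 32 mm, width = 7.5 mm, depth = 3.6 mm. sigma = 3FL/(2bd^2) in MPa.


sigma = 3*1371*32/(2*7.5*3.6^2) = 677.0 MPa

677.0


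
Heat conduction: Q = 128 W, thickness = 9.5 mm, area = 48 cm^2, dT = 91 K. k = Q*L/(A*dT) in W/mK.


k = 128*9.5/1000/(48/10000*91) = 2.78 W/mK

2.78


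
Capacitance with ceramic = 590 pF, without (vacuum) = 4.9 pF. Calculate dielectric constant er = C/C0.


er = 590 / 4.9 = 120.41

120.41


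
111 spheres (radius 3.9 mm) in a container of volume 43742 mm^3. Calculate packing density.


V_sphere = 4/3*pi*3.9^3 = 248.4748 mm^3
Total V = 111*248.4748 = 27580.7028 mm^3
PD = 27580.7028 / 43742 = 0.631

0.631


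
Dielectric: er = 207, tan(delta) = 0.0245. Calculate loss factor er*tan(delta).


Loss = 207 * 0.0245 = 5.072

5.072


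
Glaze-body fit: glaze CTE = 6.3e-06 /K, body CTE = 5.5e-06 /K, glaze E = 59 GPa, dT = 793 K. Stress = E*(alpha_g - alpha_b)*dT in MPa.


Stress = 59*1000*(6.3e-06 - 5.5e-06)*793 = 37.4 MPa

37.4


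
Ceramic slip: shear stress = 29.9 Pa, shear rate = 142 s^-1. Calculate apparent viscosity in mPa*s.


eta = tau/gamma * 1000 = 29.9/142 * 1000 = 210.6 mPa*s

210.6


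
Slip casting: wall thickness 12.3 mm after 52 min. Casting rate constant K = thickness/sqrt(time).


K = 12.3 / sqrt(52) = 12.3 / 7.2111 = 1.706 mm/min^0.5

1.706


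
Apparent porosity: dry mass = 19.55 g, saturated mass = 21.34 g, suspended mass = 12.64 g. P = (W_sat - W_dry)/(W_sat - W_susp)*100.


P = (21.34 - 19.55) / (21.34 - 12.64) * 100 = 1.79 / 8.7 * 100 = 20.6%

20.6


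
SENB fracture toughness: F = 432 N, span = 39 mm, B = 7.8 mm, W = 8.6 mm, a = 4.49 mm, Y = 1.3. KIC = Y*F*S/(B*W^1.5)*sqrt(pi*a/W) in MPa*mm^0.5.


KIC = 1.3*432*39/(7.8*8.6^1.5)*sqrt(pi*4.49/8.6) = 142.59

142.59


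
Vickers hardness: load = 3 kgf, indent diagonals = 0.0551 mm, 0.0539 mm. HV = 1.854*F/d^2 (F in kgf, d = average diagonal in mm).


d_avg = (0.0551+0.0539)/2 = 0.0545 mm
HV = 1.854*3/0.0545^2 = 1873

1873


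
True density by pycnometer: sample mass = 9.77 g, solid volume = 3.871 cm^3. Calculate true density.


TD = 9.77 / 3.871 = 2.524 g/cm^3

2.524


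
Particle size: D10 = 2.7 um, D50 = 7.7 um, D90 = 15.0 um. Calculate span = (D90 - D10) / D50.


Span = (15.0 - 2.7) / 7.7 = 12.3 / 7.7 = 1.597

1.597


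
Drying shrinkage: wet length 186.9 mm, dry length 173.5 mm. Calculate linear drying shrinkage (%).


DS = (186.9 - 173.5) / 186.9 * 100 = 7.17%

7.17


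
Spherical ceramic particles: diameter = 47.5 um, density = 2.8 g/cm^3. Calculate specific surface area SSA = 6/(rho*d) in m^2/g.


SSA = 6 / (2.8 * 47.5) = 0.045 m^2/g

0.045


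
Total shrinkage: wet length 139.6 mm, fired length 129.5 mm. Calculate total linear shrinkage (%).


TS = (139.6 - 129.5) / 139.6 * 100 = 7.23%

7.23


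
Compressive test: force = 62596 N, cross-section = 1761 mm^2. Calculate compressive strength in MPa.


CS = 62596 / 1761 = 35.5 MPa

35.5


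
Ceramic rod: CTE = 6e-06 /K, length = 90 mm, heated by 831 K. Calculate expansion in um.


dL = 6e-06 * 90 * 831 * 1000 = 448.74 um

448.74


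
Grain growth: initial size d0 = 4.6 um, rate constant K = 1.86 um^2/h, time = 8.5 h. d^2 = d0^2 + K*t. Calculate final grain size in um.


d^2 = 4.6^2 + 1.86*8.5 = 36.97
d = sqrt(36.97) = 6.08 um

6.08


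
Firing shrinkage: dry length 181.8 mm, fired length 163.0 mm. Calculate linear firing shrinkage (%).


FS = (181.8 - 163.0) / 181.8 * 100 = 10.34%

10.34


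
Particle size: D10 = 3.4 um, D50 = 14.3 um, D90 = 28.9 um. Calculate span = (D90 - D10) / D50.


Span = (28.9 - 3.4) / 14.3 = 25.5 / 14.3 = 1.783

1.783


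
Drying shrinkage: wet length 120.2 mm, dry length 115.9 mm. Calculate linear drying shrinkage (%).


DS = (120.2 - 115.9) / 120.2 * 100 = 3.58%

3.58


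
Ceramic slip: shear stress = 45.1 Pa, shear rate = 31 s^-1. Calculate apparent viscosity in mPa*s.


eta = tau/gamma * 1000 = 45.1/31 * 1000 = 1454.8 mPa*s

1454.8


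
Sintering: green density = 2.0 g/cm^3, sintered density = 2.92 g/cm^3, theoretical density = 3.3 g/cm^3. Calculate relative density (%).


Relative = 2.92 / 3.3 * 100 = 88.5%

88.5


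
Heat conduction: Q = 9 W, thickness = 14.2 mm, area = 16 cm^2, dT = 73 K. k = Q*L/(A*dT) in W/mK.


k = 9*14.2/1000/(16/10000*73) = 1.09 W/mK

1.09


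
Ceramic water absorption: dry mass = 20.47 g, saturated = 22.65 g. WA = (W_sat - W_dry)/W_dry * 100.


WA = (22.65 - 20.47) / 20.47 * 100 = 10.65%

10.65


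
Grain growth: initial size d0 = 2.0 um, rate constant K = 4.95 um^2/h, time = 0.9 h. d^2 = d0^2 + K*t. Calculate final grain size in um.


d^2 = 2.0^2 + 4.95*0.9 = 8.455
d = sqrt(8.455) = 2.91 um

2.91


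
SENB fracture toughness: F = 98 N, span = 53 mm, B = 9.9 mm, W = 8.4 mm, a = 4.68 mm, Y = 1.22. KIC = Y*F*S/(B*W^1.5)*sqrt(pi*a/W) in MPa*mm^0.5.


KIC = 1.22*98*53/(9.9*8.4^1.5)*sqrt(pi*4.68/8.4) = 34.78

34.78


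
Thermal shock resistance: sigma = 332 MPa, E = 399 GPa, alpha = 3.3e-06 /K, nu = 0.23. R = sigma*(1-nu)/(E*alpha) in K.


R = 332*(1-0.23)/(399*1000*3.3e-06) = 194 K

194


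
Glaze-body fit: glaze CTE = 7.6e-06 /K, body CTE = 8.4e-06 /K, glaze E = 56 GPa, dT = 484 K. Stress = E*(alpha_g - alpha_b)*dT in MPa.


Stress = 56*1000*(7.6e-06 - 8.4e-06)*484 = -21.7 MPa

-21.7


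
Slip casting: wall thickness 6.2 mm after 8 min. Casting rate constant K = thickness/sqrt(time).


K = 6.2 / sqrt(8) = 6.2 / 2.8284 = 2.192 mm/min^0.5

2.192


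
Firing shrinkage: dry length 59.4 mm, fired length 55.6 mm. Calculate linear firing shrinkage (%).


FS = (59.4 - 55.6) / 59.4 * 100 = 6.4%

6.4


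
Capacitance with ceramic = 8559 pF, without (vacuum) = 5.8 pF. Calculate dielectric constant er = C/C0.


er = 8559 / 5.8 = 1475.69

1475.69


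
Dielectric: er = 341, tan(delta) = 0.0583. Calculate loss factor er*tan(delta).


Loss = 341 * 0.0583 = 19.88

19.88


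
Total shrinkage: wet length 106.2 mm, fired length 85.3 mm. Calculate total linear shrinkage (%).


TS = (106.2 - 85.3) / 106.2 * 100 = 19.68%

19.68


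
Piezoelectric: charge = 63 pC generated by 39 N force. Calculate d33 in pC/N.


d33 = 63 / 39 = 1.6 pC/N

1.6


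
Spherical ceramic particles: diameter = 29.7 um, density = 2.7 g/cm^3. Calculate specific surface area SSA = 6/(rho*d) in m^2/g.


SSA = 6 / (2.7 * 29.7) = 0.075 m^2/g

0.075


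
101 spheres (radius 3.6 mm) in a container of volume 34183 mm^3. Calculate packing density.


V_sphere = 4/3*pi*3.6^3 = 195.4322 mm^3
Total V = 101*195.4322 = 19738.6522 mm^3
PD = 19738.6522 / 34183 = 0.577

0.577


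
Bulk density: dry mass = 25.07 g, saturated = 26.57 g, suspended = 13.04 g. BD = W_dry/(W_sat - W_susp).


BD = 25.07 / (26.57 - 13.04) = 25.07 / 13.53 = 1.853 g/cm^3

1.853


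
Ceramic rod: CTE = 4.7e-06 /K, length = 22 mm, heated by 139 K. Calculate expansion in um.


dL = 4.7e-06 * 22 * 139 * 1000 = 14.373 um

14.373


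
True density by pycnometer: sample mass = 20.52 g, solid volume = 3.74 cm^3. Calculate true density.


TD = 20.52 / 3.74 = 5.487 g/cm^3

5.487


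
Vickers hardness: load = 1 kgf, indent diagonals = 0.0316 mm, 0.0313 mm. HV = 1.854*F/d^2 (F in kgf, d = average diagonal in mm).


d_avg = (0.0316+0.0313)/2 = 0.03145 mm
HV = 1.854*1/0.03145^2 = 1874

1874


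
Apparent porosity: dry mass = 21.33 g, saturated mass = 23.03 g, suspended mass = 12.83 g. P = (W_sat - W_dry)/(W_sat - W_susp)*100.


P = (23.03 - 21.33) / (23.03 - 12.83) * 100 = 1.7 / 10.2 * 100 = 16.7%

16.7


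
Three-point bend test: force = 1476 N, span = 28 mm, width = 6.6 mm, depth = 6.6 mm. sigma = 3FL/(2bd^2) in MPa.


sigma = 3*1476*28/(2*6.6*6.6^2) = 215.6 MPa

215.6


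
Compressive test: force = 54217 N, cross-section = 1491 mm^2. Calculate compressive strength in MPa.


CS = 54217 / 1491 = 36.4 MPa

36.4


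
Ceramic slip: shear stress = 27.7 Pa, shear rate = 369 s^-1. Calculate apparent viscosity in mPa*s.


eta = tau/gamma * 1000 = 27.7/369 * 1000 = 75.1 mPa*s

75.1


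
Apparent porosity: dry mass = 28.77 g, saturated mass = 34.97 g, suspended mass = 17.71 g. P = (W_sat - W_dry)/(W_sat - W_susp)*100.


P = (34.97 - 28.77) / (34.97 - 17.71) * 100 = 6.2 / 17.26 * 100 = 35.9%

35.9


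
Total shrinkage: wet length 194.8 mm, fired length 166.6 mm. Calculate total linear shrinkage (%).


TS = (194.8 - 166.6) / 194.8 * 100 = 14.48%

14.48


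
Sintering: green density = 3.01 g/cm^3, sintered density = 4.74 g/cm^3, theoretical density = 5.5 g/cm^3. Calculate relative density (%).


Relative = 4.74 / 5.5 * 100 = 86.2%

86.2


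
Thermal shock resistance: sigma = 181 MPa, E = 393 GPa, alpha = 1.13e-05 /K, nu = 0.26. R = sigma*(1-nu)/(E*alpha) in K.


R = 181*(1-0.26)/(393*1000*1.13e-05) = 30 K

30


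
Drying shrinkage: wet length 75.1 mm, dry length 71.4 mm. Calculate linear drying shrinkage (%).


DS = (75.1 - 71.4) / 75.1 * 100 = 4.93%

4.93


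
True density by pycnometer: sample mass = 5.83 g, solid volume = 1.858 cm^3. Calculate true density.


TD = 5.83 / 1.858 = 3.138 g/cm^3

3.138


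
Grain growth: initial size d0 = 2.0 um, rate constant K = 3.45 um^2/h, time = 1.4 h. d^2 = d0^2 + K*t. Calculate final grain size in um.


d^2 = 2.0^2 + 3.45*1.4 = 8.83
d = sqrt(8.83) = 2.97 um

2.97


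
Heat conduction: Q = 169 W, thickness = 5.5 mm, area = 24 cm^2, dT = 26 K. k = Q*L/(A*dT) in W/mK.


k = 169*5.5/1000/(24/10000*26) = 14.9 W/mK

14.9


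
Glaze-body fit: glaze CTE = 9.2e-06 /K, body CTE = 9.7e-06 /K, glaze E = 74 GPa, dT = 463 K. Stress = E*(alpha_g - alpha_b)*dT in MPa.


Stress = 74*1000*(9.2e-06 - 9.7e-06)*463 = -17.1 MPa

-17.1


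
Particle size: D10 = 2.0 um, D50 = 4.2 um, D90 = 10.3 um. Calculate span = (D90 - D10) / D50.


Span = (10.3 - 2.0) / 4.2 = 8.3 / 4.2 = 1.976

1.976


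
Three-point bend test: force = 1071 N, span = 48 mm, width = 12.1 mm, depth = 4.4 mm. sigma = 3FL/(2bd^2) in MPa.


sigma = 3*1071*48/(2*12.1*4.4^2) = 329.2 MPa

329.2


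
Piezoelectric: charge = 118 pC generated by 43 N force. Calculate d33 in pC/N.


d33 = 118 / 43 = 2.7 pC/N

2.7


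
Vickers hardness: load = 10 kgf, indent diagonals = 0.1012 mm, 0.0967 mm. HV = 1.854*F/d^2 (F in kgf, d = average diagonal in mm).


d_avg = (0.1012+0.0967)/2 = 0.09895 mm
HV = 1.854*10/0.09895^2 = 1894

1894


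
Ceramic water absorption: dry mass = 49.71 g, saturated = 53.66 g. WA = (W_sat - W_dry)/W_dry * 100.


WA = (53.66 - 49.71) / 49.71 * 100 = 7.95%

7.95


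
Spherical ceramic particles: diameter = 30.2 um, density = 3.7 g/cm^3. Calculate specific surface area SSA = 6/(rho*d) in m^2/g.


SSA = 6 / (3.7 * 30.2) = 0.054 m^2/g

0.054


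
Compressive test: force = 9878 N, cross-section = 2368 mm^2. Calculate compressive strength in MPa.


CS = 9878 / 2368 = 4.2 MPa

4.2


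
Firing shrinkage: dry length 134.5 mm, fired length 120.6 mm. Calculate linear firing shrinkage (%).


FS = (134.5 - 120.6) / 134.5 * 100 = 10.33%

10.33


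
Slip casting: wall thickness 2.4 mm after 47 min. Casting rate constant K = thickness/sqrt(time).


K = 2.4 / sqrt(47) = 2.4 / 6.8557 = 0.35 mm/min^0.5

0.35


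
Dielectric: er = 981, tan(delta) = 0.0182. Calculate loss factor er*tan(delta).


Loss = 981 * 0.0182 = 17.854

17.854


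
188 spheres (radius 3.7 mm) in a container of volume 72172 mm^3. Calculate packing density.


V_sphere = 4/3*pi*3.7^3 = 212.1748 mm^3
Total V = 188*212.1748 = 39888.8624 mm^3
PD = 39888.8624 / 72172 = 0.553

0.553


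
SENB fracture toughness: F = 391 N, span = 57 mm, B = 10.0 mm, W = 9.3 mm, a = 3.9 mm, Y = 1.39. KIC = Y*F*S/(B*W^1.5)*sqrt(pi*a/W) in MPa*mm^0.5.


KIC = 1.39*391*57/(10.0*9.3^1.5)*sqrt(pi*3.9/9.3) = 125.37

125.37


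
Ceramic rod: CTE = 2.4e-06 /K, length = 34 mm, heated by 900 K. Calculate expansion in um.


dL = 2.4e-06 * 34 * 900 * 1000 = 73.44 um

73.44


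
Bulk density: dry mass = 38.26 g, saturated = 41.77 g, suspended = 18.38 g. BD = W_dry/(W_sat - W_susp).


BD = 38.26 / (41.77 - 18.38) = 38.26 / 23.39 = 1.636 g/cm^3

1.636


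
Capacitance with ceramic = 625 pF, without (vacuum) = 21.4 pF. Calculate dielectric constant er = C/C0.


er = 625 / 21.4 = 29.21

29.21


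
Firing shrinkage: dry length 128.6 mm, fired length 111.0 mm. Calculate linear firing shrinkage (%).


FS = (128.6 - 111.0) / 128.6 * 100 = 13.69%

13.69


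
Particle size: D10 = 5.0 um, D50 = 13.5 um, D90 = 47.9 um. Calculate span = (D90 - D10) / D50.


Span = (47.9 - 5.0) / 13.5 = 42.9 / 13.5 = 3.178

3.178


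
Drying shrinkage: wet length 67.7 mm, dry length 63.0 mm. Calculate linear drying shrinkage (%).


DS = (67.7 - 63.0) / 67.7 * 100 = 6.94%

6.94


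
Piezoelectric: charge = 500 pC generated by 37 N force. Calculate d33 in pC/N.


d33 = 500 / 37 = 13.5 pC/N

13.5


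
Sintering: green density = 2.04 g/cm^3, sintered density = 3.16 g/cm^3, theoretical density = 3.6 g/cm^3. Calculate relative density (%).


Relative = 3.16 / 3.6 * 100 = 87.8%

87.8


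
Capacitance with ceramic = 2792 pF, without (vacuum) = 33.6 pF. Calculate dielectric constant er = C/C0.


er = 2792 / 33.6 = 83.1

83.1


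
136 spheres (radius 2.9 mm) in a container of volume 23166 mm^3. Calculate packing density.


V_sphere = 4/3*pi*2.9^3 = 102.1604 mm^3
Total V = 136*102.1604 = 13893.8144 mm^3
PD = 13893.8144 / 23166 = 0.6

0.6


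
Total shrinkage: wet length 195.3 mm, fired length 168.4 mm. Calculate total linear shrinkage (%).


TS = (195.3 - 168.4) / 195.3 * 100 = 13.77%

13.77


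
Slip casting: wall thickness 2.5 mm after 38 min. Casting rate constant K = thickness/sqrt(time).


K = 2.5 / sqrt(38) = 2.5 / 6.1644 = 0.406 mm/min^0.5

0.406


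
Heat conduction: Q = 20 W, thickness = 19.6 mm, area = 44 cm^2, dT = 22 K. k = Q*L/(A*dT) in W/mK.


k = 20*19.6/1000/(44/10000*22) = 4.05 W/mK

4.05


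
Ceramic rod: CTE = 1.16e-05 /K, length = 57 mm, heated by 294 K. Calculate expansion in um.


dL = 1.16e-05 * 57 * 294 * 1000 = 194.393 um

194.393


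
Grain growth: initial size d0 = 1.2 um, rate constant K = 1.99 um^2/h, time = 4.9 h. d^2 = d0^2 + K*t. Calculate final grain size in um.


d^2 = 1.2^2 + 1.99*4.9 = 11.191
d = sqrt(11.191) = 3.35 um

3.35


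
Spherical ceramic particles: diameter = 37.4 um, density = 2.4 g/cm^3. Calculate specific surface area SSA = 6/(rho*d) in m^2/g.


SSA = 6 / (2.4 * 37.4) = 0.067 m^2/g

0.067


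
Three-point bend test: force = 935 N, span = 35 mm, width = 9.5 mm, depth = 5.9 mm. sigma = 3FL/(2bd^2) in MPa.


sigma = 3*935*35/(2*9.5*5.9^2) = 148.4 MPa

148.4


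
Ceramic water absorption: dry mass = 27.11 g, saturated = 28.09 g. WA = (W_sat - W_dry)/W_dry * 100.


WA = (28.09 - 27.11) / 27.11 * 100 = 3.61%

3.61


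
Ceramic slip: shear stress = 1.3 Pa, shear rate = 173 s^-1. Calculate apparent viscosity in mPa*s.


eta = tau/gamma * 1000 = 1.3/173 * 1000 = 7.5 mPa*s

7.5


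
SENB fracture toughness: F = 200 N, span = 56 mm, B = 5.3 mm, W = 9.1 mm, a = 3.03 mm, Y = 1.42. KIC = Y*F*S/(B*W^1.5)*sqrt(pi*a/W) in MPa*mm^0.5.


KIC = 1.42*200*56/(5.3*9.1^1.5)*sqrt(pi*3.03/9.1) = 111.8

111.8


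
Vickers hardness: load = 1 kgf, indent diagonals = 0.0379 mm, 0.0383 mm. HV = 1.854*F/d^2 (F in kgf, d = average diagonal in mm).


d_avg = (0.0379+0.0383)/2 = 0.0381 mm
HV = 1.854*1/0.0381^2 = 1277

1277


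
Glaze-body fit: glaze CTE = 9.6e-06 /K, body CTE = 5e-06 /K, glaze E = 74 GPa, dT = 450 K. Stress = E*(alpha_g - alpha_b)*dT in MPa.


Stress = 74*1000*(9.6e-06 - 5e-06)*450 = 153.2 MPa

153.2


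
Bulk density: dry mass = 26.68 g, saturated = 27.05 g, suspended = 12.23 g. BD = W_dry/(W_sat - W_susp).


BD = 26.68 / (27.05 - 12.23) = 26.68 / 14.82 = 1.8 g/cm^3

1.8


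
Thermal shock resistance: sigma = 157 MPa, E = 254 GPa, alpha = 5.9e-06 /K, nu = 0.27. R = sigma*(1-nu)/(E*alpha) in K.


R = 157*(1-0.27)/(254*1000*5.9e-06) = 76 K

76


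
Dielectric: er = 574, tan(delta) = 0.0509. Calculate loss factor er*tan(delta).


Loss = 574 * 0.0509 = 29.217

29.217


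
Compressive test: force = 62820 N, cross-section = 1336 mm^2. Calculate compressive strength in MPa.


CS = 62820 / 1336 = 47.0 MPa

47.0


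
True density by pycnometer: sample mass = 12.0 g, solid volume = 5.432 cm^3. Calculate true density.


TD = 12.0 / 5.432 = 2.209 g/cm^3

2.209


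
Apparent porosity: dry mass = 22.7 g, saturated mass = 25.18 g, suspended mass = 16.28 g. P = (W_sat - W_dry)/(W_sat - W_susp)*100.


P = (25.18 - 22.7) / (25.18 - 16.28) * 100 = 2.48 / 8.9 * 100 = 27.9%

27.9


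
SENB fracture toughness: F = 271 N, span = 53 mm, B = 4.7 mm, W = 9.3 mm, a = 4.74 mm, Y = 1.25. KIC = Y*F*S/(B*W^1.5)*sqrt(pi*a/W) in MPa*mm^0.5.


KIC = 1.25*271*53/(4.7*9.3^1.5)*sqrt(pi*4.74/9.3) = 170.43

170.43


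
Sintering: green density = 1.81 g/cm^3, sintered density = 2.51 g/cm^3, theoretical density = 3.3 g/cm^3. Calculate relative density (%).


Relative = 2.51 / 3.3 * 100 = 76.1%

76.1


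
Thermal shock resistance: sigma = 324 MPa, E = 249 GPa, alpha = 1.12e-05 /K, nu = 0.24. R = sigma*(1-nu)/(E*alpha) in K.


R = 324*(1-0.24)/(249*1000*1.12e-05) = 88 K

88


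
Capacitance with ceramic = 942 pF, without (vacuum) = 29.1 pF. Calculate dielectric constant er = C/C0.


er = 942 / 29.1 = 32.37

32.37


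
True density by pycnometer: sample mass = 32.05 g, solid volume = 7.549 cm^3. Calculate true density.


TD = 32.05 / 7.549 = 4.246 g/cm^3

4.246


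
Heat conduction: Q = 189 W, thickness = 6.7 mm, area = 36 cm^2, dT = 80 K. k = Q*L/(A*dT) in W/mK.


k = 189*6.7/1000/(36/10000*80) = 4.4 W/mK

4.4


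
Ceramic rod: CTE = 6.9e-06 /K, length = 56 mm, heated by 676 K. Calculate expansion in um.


dL = 6.9e-06 * 56 * 676 * 1000 = 261.206 um

261.206


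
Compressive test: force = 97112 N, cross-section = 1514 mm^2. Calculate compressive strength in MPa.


CS = 97112 / 1514 = 64.1 MPa

64.1


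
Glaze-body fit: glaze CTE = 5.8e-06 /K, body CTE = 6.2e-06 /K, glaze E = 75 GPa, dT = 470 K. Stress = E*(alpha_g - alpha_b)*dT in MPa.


Stress = 75*1000*(5.8e-06 - 6.2e-06)*470 = -14.1 MPa

-14.1


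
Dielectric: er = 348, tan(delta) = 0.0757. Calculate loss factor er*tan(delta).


Loss = 348 * 0.0757 = 26.344

26.344


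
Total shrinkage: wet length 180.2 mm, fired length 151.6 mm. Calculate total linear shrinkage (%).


TS = (180.2 - 151.6) / 180.2 * 100 = 15.87%

15.87


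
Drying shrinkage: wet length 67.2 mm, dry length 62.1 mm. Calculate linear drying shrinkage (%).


DS = (67.2 - 62.1) / 67.2 * 100 = 7.59%

7.59


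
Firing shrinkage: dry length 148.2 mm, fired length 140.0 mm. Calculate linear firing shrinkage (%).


FS = (148.2 - 140.0) / 148.2 * 100 = 5.53%

5.53


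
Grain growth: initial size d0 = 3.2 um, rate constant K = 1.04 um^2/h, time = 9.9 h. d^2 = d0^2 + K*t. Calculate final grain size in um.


d^2 = 3.2^2 + 1.04*9.9 = 20.536
d = sqrt(20.536) = 4.53 um

4.53


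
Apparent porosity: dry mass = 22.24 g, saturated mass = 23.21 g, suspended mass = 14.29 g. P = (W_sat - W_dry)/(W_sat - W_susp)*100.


P = (23.21 - 22.24) / (23.21 - 14.29) * 100 = 0.97 / 8.92 * 100 = 10.9%

10.9


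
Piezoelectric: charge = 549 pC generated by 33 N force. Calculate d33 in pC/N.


d33 = 549 / 33 = 16.6 pC/N

16.6


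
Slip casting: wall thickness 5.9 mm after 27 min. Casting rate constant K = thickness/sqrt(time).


K = 5.9 / sqrt(27) = 5.9 / 5.1962 = 1.135 mm/min^0.5

1.135


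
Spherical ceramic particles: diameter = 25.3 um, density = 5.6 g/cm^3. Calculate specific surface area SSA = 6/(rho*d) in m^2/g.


SSA = 6 / (5.6 * 25.3) = 0.042 m^2/g

0.042


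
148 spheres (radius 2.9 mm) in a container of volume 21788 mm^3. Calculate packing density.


V_sphere = 4/3*pi*2.9^3 = 102.1604 mm^3
Total V = 148*102.1604 = 15119.7392 mm^3
PD = 15119.7392 / 21788 = 0.694

0.694


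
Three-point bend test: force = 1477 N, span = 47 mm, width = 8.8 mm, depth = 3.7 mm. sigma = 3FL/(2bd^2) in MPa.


sigma = 3*1477*47/(2*8.8*3.7^2) = 864.3 MPa

864.3


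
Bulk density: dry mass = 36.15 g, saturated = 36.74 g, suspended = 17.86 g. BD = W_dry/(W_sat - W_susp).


BD = 36.15 / (36.74 - 17.86) = 36.15 / 18.88 = 1.915 g/cm^3

1.915


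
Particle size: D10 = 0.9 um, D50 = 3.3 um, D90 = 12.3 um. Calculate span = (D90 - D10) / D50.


Span = (12.3 - 0.9) / 3.3 = 11.4 / 3.3 = 3.455

3.455


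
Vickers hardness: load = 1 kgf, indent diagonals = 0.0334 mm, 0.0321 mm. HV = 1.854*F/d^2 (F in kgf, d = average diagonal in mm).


d_avg = (0.0334+0.0321)/2 = 0.03275 mm
HV = 1.854*1/0.03275^2 = 1729

1729


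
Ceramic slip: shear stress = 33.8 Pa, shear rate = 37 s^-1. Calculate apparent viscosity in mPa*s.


eta = tau/gamma * 1000 = 33.8/37 * 1000 = 913.5 mPa*s

913.5


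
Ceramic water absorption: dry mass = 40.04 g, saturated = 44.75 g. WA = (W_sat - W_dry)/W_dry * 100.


WA = (44.75 - 40.04) / 40.04 * 100 = 11.76%

11.76


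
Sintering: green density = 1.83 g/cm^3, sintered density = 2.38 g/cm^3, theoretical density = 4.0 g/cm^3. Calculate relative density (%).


Relative = 2.38 / 4.0 * 100 = 59.5%

59.5


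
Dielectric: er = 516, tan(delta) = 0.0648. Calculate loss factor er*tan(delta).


Loss = 516 * 0.0648 = 33.437

33.437


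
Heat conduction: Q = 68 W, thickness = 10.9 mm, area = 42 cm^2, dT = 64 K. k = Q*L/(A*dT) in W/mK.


k = 68*10.9/1000/(42/10000*64) = 2.76 W/mK

2.76


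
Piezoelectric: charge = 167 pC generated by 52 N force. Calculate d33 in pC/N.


d33 = 167 / 52 = 3.2 pC/N

3.2


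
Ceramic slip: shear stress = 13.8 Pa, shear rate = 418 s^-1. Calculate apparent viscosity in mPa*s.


eta = tau/gamma * 1000 = 13.8/418 * 1000 = 33.0 mPa*s

33.0


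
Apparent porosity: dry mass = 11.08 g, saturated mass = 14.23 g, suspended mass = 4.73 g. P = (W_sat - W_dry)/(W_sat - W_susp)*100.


P = (14.23 - 11.08) / (14.23 - 4.73) * 100 = 3.15 / 9.5 * 100 = 33.2%

33.2


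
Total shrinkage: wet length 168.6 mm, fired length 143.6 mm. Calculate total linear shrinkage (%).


TS = (168.6 - 143.6) / 168.6 * 100 = 14.83%

14.83


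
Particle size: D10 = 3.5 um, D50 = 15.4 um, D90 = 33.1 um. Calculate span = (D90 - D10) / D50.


Span = (33.1 - 3.5) / 15.4 = 29.6 / 15.4 = 1.922

1.922


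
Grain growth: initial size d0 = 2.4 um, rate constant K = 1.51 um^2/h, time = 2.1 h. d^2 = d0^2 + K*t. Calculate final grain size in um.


d^2 = 2.4^2 + 1.51*2.1 = 8.931
d = sqrt(8.931) = 2.99 um

2.99


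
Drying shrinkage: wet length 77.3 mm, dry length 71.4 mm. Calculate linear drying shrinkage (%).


DS = (77.3 - 71.4) / 77.3 * 100 = 7.63%

7.63


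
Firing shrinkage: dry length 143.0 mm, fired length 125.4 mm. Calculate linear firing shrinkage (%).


FS = (143.0 - 125.4) / 143.0 * 100 = 12.31%

12.31


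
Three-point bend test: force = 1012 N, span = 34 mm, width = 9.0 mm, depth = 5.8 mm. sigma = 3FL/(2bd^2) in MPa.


sigma = 3*1012*34/(2*9.0*5.8^2) = 170.5 MPa

170.5


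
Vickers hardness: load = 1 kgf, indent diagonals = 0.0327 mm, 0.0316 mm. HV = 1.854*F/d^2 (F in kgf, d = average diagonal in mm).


d_avg = (0.0327+0.0316)/2 = 0.03215 mm
HV = 1.854*1/0.03215^2 = 1794

1794


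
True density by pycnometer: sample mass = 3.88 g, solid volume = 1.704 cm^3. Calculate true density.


TD = 3.88 / 1.704 = 2.277 g/cm^3

2.277


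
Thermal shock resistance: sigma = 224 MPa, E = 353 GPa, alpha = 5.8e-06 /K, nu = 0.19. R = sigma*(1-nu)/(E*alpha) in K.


R = 224*(1-0.19)/(353*1000*5.8e-06) = 89 K

89


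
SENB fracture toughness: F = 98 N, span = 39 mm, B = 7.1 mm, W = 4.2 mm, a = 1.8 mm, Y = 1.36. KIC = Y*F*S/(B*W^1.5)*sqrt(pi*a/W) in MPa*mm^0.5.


KIC = 1.36*98*39/(7.1*4.2^1.5)*sqrt(pi*1.8/4.2) = 98.69

98.69


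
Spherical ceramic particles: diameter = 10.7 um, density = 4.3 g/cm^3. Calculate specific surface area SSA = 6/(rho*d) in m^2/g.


SSA = 6 / (4.3 * 10.7) = 0.13 m^2/g

0.13


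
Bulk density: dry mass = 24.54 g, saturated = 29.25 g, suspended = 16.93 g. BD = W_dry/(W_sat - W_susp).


BD = 24.54 / (29.25 - 16.93) = 24.54 / 12.32 = 1.992 g/cm^3

1.992


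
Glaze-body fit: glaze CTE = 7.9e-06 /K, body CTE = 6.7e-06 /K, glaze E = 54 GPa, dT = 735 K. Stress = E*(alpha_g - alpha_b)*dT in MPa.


Stress = 54*1000*(7.9e-06 - 6.7e-06)*735 = 47.6 MPa

47.6


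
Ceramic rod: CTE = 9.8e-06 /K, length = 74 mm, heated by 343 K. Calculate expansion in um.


dL = 9.8e-06 * 74 * 343 * 1000 = 248.744 um

248.744


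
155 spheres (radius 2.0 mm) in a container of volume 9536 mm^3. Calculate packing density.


V_sphere = 4/3*pi*2.0^3 = 33.5103 mm^3
Total V = 155*33.5103 = 5194.0965 mm^3
PD = 5194.0965 / 9536 = 0.545

0.545


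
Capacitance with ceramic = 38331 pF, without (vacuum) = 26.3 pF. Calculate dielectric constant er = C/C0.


er = 38331 / 26.3 = 1457.45

1457.45


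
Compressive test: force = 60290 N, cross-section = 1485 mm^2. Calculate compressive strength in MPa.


CS = 60290 / 1485 = 40.6 MPa

40.6


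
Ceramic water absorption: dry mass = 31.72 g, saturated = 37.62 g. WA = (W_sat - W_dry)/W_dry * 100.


WA = (37.62 - 31.72) / 31.72 * 100 = 18.6%

18.6


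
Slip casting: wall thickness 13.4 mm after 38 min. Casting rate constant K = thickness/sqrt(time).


K = 13.4 / sqrt(38) = 13.4 / 6.1644 = 2.174 mm/min^0.5

2.174


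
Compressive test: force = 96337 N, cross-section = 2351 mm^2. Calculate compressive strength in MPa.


CS = 96337 / 2351 = 41.0 MPa

41.0


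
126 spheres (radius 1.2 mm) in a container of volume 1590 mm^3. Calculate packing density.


V_sphere = 4/3*pi*1.2^3 = 7.2382 mm^3
Total V = 126*7.2382 = 912.0132 mm^3
PD = 912.0132 / 1590 = 0.574

0.574


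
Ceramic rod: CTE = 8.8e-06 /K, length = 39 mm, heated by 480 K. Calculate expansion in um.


dL = 8.8e-06 * 39 * 480 * 1000 = 164.736 um

164.736


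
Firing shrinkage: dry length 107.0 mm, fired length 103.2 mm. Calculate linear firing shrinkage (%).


FS = (107.0 - 103.2) / 107.0 * 100 = 3.55%

3.55


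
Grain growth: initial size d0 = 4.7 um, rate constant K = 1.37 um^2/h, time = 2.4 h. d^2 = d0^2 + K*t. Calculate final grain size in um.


d^2 = 4.7^2 + 1.37*2.4 = 25.378
d = sqrt(25.378) = 5.04 um

5.04


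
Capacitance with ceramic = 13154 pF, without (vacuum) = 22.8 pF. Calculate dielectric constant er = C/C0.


er = 13154 / 22.8 = 576.93

576.93


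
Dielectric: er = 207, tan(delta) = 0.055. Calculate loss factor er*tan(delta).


Loss = 207 * 0.055 = 11.385

11.385


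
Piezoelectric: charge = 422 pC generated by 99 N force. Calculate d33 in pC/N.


d33 = 422 / 99 = 4.3 pC/N

4.3


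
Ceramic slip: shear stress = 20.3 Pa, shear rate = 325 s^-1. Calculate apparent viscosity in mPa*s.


eta = tau/gamma * 1000 = 20.3/325 * 1000 = 62.5 mPa*s

62.5


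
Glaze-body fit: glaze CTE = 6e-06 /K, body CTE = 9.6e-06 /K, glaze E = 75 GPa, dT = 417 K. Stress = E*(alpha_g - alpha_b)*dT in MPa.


Stress = 75*1000*(6e-06 - 9.6e-06)*417 = -112.6 MPa

-112.6


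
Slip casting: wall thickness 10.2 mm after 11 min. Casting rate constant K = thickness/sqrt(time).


K = 10.2 / sqrt(11) = 10.2 / 3.3166 = 3.075 mm/min^0.5

3.075


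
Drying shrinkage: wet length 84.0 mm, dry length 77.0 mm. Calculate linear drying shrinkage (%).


DS = (84.0 - 77.0) / 84.0 * 100 = 8.33%

8.33


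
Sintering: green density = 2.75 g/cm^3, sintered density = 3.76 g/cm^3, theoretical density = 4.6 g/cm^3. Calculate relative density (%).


Relative = 3.76 / 4.6 * 100 = 81.7%

81.7


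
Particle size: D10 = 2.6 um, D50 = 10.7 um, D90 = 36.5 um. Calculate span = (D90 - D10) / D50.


Span = (36.5 - 2.6) / 10.7 = 33.9 / 10.7 = 3.168

3.168


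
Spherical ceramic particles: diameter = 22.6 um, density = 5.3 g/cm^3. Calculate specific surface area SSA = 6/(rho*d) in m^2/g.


SSA = 6 / (5.3 * 22.6) = 0.05 m^2/g

0.05


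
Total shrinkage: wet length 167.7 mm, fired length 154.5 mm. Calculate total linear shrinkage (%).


TS = (167.7 - 154.5) / 167.7 * 100 = 7.87%

7.87


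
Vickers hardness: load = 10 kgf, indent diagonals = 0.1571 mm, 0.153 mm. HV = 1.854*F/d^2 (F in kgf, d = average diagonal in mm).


d_avg = (0.1571+0.153)/2 = 0.15505 mm
HV = 1.854*10/0.15505^2 = 771

771


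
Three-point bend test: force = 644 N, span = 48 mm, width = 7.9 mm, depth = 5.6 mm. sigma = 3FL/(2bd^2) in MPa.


sigma = 3*644*48/(2*7.9*5.6^2) = 187.2 MPa

187.2


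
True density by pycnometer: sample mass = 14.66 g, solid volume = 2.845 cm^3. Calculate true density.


TD = 14.66 / 2.845 = 5.153 g/cm^3

5.153


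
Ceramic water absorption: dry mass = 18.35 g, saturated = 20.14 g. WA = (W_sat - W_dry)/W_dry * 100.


WA = (20.14 - 18.35) / 18.35 * 100 = 9.75%

9.75


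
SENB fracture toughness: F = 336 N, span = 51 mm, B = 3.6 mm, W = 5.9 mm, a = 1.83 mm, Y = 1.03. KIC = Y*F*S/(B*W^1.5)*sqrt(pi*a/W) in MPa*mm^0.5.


KIC = 1.03*336*51/(3.6*5.9^1.5)*sqrt(pi*1.83/5.9) = 337.71

337.71


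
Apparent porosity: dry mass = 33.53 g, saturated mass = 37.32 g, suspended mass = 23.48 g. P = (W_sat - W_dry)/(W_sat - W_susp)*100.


P = (37.32 - 33.53) / (37.32 - 23.48) * 100 = 3.79 / 13.84 * 100 = 27.4%

27.4


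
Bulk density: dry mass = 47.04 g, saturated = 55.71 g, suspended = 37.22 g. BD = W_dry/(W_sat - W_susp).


BD = 47.04 / (55.71 - 37.22) = 47.04 / 18.49 = 2.544 g/cm^3

2.544


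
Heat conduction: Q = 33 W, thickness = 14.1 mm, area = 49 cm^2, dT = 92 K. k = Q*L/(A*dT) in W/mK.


k = 33*14.1/1000/(49/10000*92) = 1.03 W/mK

1.03


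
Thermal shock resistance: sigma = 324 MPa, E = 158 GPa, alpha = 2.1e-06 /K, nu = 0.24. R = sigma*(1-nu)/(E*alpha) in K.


R = 324*(1-0.24)/(158*1000*2.1e-06) = 742 K

742


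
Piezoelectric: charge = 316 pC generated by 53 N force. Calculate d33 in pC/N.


d33 = 316 / 53 = 6.0 pC/N

6.0


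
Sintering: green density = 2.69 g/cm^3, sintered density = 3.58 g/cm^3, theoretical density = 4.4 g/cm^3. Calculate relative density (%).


Relative = 3.58 / 4.4 * 100 = 81.4%

81.4


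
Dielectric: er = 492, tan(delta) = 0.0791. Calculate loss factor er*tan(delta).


Loss = 492 * 0.0791 = 38.917

38.917


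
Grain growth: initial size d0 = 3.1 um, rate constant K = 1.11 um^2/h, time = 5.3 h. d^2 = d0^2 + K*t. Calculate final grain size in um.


d^2 = 3.1^2 + 1.11*5.3 = 15.493
d = sqrt(15.493) = 3.94 um

3.94


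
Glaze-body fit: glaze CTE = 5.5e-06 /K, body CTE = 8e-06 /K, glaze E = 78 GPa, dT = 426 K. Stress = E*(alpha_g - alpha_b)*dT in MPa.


Stress = 78*1000*(5.5e-06 - 8e-06)*426 = -83.1 MPa

-83.1


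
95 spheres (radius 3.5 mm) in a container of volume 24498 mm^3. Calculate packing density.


V_sphere = 4/3*pi*3.5^3 = 179.5944 mm^3
Total V = 95*179.5944 = 17061.468 mm^3
PD = 17061.468 / 24498 = 0.696

0.696


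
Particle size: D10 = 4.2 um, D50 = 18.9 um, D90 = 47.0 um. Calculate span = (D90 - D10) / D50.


Span = (47.0 - 4.2) / 18.9 = 42.8 / 18.9 = 2.265

2.265


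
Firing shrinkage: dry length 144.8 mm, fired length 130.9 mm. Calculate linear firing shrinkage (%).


FS = (144.8 - 130.9) / 144.8 * 100 = 9.6%

9.6


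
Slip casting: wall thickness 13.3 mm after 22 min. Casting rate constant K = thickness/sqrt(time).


K = 13.3 / sqrt(22) = 13.3 / 4.6904 = 2.836 mm/min^0.5

2.836


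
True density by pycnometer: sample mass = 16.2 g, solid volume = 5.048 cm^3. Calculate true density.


TD = 16.2 / 5.048 = 3.209 g/cm^3

3.209


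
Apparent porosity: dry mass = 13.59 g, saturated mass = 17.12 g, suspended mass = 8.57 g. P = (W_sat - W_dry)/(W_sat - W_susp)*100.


P = (17.12 - 13.59) / (17.12 - 8.57) * 100 = 3.53 / 8.55 * 100 = 41.3%

41.3


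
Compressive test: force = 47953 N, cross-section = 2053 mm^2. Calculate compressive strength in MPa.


CS = 47953 / 2053 = 23.4 MPa

23.4


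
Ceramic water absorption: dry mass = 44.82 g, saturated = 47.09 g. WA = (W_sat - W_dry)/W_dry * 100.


WA = (47.09 - 44.82) / 44.82 * 100 = 5.06%

5.06


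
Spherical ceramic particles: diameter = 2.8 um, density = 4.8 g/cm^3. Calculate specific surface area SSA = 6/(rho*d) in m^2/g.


SSA = 6 / (4.8 * 2.8) = 0.446 m^2/g

0.446


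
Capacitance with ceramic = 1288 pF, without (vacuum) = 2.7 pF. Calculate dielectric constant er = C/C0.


er = 1288 / 2.7 = 477.04

477.04


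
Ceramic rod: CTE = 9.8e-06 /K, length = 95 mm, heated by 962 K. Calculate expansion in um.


dL = 9.8e-06 * 95 * 962 * 1000 = 895.622 um

895.622


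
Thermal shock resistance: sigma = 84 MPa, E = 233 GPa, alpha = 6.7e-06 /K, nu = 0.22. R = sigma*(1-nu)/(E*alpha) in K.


R = 84*(1-0.22)/(233*1000*6.7e-06) = 42 K

42
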